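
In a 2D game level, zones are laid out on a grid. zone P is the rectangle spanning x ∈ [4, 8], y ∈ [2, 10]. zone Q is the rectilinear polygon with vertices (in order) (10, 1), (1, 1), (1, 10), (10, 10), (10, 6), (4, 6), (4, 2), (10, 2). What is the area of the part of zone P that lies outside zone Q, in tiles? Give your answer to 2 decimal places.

16.00

|zone P| = 32, |zone P∩zone Q| = 16.
|zone P ∖ zone Q| = |zone P| − |zone P∩zone Q| = 32 − 16 = 16.00.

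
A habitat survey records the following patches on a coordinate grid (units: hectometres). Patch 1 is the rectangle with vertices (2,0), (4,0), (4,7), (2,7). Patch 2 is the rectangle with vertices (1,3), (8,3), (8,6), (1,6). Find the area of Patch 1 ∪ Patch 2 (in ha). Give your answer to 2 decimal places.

29.00

By inclusion–exclusion:
Individual areas: |Patch 1| = 14, |Patch 2| = 21.
|Patch 1∩Patch 2|: x∈[2,4], y∈[3,6] → 2·3 = 6.
|Patch 1 ∪ Patch 2| = 35 − 6 = 29.00.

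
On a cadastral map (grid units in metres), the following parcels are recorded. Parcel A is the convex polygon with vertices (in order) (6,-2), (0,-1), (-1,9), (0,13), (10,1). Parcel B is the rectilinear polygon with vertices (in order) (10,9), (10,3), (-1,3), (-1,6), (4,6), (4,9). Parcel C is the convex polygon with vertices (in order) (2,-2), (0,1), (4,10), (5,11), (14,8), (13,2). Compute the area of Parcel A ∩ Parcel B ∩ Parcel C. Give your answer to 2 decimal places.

18.60

The intersection is the polygon with vertices (4,6), (4,8.2), (8.333,3), (0.889,3), (2.222,6).
By the shoelace formula its area is 18.60.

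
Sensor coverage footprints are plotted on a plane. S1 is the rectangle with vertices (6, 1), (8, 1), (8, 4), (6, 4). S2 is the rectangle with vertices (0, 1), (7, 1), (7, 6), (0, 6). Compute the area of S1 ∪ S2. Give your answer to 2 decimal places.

38.00

By inclusion–exclusion:
Individual areas: |S1| = 6, |S2| = 35.
|S1∩S2|: x∈[6,7], y∈[1,4] → 1·3 = 3.
|S1 ∪ S2| = 41 − 3 = 38.00.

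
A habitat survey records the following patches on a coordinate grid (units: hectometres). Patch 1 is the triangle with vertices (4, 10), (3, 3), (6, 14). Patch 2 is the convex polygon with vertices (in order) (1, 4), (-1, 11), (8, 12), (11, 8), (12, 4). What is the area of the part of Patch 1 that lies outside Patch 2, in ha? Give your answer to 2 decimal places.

0.68

|Patch 1| = 5, |Patch 1∩Patch 2| = 4.3223.
|Patch 1 ∖ Patch 2| = |Patch 1| − |Patch 1∩Patch 2| = 5 − 4.3223 = 0.68.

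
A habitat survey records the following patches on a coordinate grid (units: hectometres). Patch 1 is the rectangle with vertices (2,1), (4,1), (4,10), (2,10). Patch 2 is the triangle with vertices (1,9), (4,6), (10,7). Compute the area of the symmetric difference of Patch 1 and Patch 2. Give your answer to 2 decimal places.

22.28

|Patch 1| = 18, |Patch 2| = 10.5, |Patch 1∩Patch 2| = 3.1111.
|Patch 1 △ Patch 2| = |Patch 1| + |Patch 2| − 2·|Patch 1∩Patch 2| = 18 + 10.5 − 6.2222 = 22.28.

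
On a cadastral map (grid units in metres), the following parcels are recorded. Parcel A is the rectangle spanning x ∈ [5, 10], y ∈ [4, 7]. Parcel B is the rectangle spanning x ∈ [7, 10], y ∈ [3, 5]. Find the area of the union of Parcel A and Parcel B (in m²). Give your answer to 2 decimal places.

By inclusion–exclusion:
Individual areas: |Parcel A| = 15, |Parcel B| = 6.
|Parcel A∩Parcel B|: x∈[7,10], y∈[4,5] → 3·1 = 3.
|Parcel A ∪ Parcel B| = 21 − 3 = 18.00.

18.00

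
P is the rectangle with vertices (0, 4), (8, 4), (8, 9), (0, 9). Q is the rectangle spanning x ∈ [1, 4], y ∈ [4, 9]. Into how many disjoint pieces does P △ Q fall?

P △ Q splits into 2 disjoint pieces (area 20, area 5).

2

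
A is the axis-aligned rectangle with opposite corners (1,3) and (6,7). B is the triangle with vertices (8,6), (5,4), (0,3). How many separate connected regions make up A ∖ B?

2

A ∖ B splits into 2 disjoint pieces (area 3.7333, area 13.4375).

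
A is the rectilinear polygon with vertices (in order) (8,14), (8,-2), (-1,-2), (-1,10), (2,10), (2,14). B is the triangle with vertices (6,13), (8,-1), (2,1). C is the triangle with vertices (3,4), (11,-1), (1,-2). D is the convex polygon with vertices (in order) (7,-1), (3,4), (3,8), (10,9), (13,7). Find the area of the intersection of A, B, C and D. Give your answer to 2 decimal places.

The intersection is the polygon with vertices (7.706,1.059), (7.84,0.12), (7.2,-0.733), (6.636,-0.545), (3,4).
By the shoelace formula its area is 6.26.

6.26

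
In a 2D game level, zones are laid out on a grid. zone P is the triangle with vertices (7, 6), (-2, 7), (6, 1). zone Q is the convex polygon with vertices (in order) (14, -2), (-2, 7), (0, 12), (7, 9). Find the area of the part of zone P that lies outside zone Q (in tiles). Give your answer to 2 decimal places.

6.20

|zone P| = 23, |zone P∩zone Q| = 16.7978.
|zone P ∖ zone Q| = |zone P| − |zone P∩zone Q| = 23 − 16.7978 = 6.20.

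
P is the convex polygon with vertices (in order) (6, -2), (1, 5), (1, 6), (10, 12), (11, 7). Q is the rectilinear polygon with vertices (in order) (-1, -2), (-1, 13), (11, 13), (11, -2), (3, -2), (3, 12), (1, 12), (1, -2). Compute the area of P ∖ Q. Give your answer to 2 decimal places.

6.13

|P| = 70.5, |P∩Q| = 64.3667.
|P ∖ Q| = |P| − |P∩Q| = 70.5 − 64.3667 = 6.13.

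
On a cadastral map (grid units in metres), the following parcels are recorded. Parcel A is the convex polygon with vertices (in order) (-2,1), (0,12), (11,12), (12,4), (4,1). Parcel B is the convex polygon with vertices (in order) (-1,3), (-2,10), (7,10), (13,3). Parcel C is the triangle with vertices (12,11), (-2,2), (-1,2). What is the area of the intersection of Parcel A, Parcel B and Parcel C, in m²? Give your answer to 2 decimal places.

The intersection is the polygon with vertices (8.324,8.455), (0.444,3), (-0.444,3), (8.224,8.572).
By the shoelace formula its area is 3.21.

3.21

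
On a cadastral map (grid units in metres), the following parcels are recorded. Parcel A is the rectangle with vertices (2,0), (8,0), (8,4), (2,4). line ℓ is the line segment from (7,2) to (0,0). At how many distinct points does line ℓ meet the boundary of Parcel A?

The segment meets the boundary at (2,0.571).

1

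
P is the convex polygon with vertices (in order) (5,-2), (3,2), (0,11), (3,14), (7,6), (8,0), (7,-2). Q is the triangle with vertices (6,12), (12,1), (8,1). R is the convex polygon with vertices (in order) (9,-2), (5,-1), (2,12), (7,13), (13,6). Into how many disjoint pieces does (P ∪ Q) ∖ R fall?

2

(P ∪ Q) ∖ R splits into 2 disjoint pieces (area 24.6919, area 1.0761).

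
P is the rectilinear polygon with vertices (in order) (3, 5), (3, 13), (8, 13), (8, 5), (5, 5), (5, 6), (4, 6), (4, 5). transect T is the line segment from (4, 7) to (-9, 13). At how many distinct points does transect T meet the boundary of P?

The segment meets the boundary at (3,7.462).

1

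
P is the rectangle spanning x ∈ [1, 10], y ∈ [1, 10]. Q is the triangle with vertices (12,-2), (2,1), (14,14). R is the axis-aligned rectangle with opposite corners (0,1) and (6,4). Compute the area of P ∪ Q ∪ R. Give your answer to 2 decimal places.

By inclusion–exclusion:
Individual areas: |P| = 81, |Q| = 83, |R| = 18.
|P∩Q| = 34.6667.
|P∩R|: x∈[1,6], y∈[1,4] → 5·3 = 15.
|Q∩R| = 7.8462.
|P∩Q∩R| = 7.8462.
|P ∪ Q ∪ R| = 182 − 57.5128 + 7.8462 = 132.33.

132.33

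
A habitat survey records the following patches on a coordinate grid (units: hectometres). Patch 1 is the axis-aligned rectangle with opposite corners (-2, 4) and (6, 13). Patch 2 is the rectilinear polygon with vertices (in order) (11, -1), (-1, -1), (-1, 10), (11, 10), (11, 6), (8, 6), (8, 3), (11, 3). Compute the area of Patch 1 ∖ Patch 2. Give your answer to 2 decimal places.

30.00

|Patch 1| = 72, |Patch 1∩Patch 2| = 42.
|Patch 1 ∖ Patch 2| = |Patch 1| − |Patch 1∩Patch 2| = 72 − 42 = 30.00.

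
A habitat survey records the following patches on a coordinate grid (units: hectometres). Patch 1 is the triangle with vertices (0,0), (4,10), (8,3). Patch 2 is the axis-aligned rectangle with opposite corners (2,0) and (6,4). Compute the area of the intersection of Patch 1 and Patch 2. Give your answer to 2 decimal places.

The intersection is the polygon with vertices (2,0.75), (2,4), (6,4), (6,2.25).
By the shoelace formula its area is 10.00.

10.00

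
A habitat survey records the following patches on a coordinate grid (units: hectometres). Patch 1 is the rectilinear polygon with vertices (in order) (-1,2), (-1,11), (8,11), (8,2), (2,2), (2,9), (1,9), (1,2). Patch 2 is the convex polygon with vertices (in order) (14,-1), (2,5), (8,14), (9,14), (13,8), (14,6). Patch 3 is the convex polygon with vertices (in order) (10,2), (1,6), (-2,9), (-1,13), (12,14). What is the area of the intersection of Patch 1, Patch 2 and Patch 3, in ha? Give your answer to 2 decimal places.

28.75

The intersection is the polygon with vertices (8,2.889), (2.286,5.429), (6,11), (8,11).
By the shoelace formula its area is 28.75.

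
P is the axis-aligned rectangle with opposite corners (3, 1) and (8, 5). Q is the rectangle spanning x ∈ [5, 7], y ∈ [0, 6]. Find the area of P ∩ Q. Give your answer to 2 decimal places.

8.00

|P∩Q|: x∈[5,7], y∈[1,5] → 2·4 = 8.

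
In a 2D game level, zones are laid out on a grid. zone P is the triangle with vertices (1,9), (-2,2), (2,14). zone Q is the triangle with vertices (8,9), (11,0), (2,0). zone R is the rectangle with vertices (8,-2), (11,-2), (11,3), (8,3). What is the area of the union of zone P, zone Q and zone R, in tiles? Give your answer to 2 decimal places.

52.00

By inclusion–exclusion:
Individual areas: |zone P| = 4, |zone Q| = 40.5, |zone R| = 15.
|zone P∩zone Q| = 0.
|zone P∩zone R| = 0.
|zone Q∩zone R| = 7.5.
|zone P∩zone Q∩zone R| = 0.
|zone P ∪ zone Q ∪ zone R| = 59.5 − 7.5 + 0 = 52.00.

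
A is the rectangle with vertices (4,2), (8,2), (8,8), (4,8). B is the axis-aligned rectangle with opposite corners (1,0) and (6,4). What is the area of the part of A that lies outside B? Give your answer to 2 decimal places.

|A∩B|: x∈[4,6], y∈[2,4] → 2·2 = 4.
|A| = 24.
|A ∖ B| = |A| − |A∩B| = 24 − 4 = 20.00.

20.00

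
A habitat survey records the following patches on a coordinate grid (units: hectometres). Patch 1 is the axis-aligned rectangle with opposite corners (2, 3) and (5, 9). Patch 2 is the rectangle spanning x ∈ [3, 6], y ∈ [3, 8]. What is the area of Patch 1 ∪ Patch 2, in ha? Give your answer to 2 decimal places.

23.00

By inclusion–exclusion:
Individual areas: |Patch 1| = 18, |Patch 2| = 15.
|Patch 1∩Patch 2|: x∈[3,5], y∈[3,8] → 2·5 = 10.
|Patch 1 ∪ Patch 2| = 33 − 10 = 23.00.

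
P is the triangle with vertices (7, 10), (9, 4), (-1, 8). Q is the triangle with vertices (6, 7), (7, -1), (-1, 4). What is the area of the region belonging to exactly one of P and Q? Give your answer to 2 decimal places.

51.16

|P| = 26, |Q| = 29.5, |P∩Q| = 2.1683.
|P △ Q| = |P| + |Q| − 2·|P∩Q| = 26 + 29.5 − 4.3367 = 51.16.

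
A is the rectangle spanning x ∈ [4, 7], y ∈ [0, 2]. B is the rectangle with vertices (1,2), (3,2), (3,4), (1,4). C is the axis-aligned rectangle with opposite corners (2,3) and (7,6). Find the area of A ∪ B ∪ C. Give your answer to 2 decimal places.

By inclusion–exclusion:
Individual areas: |A| = 6, |B| = 4, |C| = 15.
|A∩B| = 0 (no overlap).
|A∩C| = 0 (no overlap).
|B∩C|: x∈[2,3], y∈[3,4] → 1·1 = 1.
|A∩B∩C| = 0.
|A ∪ B ∪ C| = 25 − 1 + 0 = 24.00.

24.00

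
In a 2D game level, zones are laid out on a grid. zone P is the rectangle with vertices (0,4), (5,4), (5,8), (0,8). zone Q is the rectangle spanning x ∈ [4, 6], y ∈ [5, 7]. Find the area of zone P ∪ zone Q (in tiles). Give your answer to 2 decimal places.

By inclusion–exclusion:
Individual areas: |zone P| = 20, |zone Q| = 4.
|zone P∩zone Q|: x∈[4,5], y∈[5,7] → 1·2 = 2.
|zone P ∪ zone Q| = 24 − 2 = 22.00.

22.00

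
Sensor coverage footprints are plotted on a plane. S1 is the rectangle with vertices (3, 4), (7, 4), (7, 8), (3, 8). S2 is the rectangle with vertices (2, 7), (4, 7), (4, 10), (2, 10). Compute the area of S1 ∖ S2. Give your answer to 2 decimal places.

|S1∩S2|: x∈[3,4], y∈[7,8] → 1·1 = 1.
|S1| = 16.
|S1 ∖ S2| = |S1| − |S1∩S2| = 16 − 1 = 15.00.

15.00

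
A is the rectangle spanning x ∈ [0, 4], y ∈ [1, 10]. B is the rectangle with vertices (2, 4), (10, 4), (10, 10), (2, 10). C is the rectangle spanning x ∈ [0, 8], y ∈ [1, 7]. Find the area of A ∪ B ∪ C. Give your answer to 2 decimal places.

84.00

By inclusion–exclusion:
Individual areas: |A| = 36, |B| = 48, |C| = 48.
|A∩B|: x∈[2,4], y∈[4,10] → 2·6 = 12.
|A∩C|: x∈[0,4], y∈[1,7] → 4·6 = 24.
|B∩C|: x∈[2,8], y∈[4,7] → 6·3 = 18.
|A∩B∩C| = 6.
|A ∪ B ∪ C| = 132 − 54 + 6 = 84.00.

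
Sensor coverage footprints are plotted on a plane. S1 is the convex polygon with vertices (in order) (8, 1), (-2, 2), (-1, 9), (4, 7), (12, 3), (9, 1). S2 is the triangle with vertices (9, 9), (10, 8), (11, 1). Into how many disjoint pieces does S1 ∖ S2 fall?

S1 ∖ S2 splits into 2 disjoint pieces (area 62.2143, area 0.9482).

2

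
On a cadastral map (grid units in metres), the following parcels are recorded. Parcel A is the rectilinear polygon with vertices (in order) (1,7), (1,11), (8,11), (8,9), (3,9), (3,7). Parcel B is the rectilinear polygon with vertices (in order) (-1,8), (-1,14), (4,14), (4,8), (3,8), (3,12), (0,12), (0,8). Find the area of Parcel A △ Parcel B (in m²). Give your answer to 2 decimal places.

32.00

|Parcel A| = 18, |Parcel B| = 18, |Parcel A∩Parcel B| = 2.
|Parcel A △ Parcel B| = |Parcel A| + |Parcel B| − 2·|Parcel A∩Parcel B| = 18 + 18 − 4 = 32.00.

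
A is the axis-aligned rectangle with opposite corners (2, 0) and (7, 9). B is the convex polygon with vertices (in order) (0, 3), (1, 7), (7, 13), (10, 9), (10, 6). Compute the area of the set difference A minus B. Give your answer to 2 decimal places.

22.25

|A| = 45, |A∩B| = 22.75.
|A ∖ B| = |A| − |A∩B| = 45 − 22.75 = 22.25.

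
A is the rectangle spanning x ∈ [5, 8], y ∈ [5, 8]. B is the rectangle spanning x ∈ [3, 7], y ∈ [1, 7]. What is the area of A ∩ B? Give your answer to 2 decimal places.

4.00

|A∩B|: x∈[5,7], y∈[5,7] → 2·2 = 4.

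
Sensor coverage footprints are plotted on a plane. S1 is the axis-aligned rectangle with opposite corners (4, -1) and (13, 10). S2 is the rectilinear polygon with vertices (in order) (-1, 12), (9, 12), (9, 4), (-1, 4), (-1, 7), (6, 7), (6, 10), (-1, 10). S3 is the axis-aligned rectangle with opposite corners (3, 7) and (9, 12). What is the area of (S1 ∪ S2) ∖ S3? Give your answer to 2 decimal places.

|S1 ∪ S2| = 134.
|(S1 ∪ S2) ∩ S3| = 27.
|(S1 ∪ S2) ∖ S3| = 134 − 27 = 107.00.

107.00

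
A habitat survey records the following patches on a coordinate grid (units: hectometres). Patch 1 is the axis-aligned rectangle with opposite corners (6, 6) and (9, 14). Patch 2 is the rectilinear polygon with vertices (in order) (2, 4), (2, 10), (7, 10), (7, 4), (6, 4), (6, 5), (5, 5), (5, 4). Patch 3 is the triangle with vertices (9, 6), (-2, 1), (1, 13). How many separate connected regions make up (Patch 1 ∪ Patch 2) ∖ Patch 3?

3

(Patch 1 ∪ Patch 2) ∖ Patch 3 splits into 3 disjoint pieces (area 21.1429, area 0.8636, area 0.0364).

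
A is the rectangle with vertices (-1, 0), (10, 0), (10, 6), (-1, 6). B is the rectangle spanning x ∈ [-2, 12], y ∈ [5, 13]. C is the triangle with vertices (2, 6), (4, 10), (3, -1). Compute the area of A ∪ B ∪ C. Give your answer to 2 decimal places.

By inclusion–exclusion:
Individual areas: |A| = 66, |B| = 112, |C| = 9.
|A∩B|: x∈[-1,10], y∈[5,6] → 11·1 = 11.
|A∩C| = 5.6104.
|B∩C| = 4.7922.
|A∩B∩C| = 1.5195.
|A ∪ B ∪ C| = 187 − 21.4026 + 1.5195 = 167.12.

167.12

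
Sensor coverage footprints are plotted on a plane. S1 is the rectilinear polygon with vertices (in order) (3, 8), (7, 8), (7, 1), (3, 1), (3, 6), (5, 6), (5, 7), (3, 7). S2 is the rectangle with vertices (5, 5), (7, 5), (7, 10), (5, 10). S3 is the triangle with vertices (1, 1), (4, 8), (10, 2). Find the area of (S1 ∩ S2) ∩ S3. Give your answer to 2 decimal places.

2.00

The region (S1 ∩ S2) ∩ S3 is the polygon with vertices (5,5), (5,6), (5,7), (7,5).
By the shoelace formula its area is 2.00.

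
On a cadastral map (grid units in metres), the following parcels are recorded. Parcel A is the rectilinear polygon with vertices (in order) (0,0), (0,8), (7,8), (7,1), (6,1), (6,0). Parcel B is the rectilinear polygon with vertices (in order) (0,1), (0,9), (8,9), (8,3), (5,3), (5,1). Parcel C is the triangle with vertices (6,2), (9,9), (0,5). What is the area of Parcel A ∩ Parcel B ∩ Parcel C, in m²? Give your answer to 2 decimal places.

The intersection is the polygon with vertices (7,8), (7,4.333), (6.429,3), (5,3), (5,2.5), (0,5), (6.75,8).
By the shoelace formula its area is 20.74.

20.74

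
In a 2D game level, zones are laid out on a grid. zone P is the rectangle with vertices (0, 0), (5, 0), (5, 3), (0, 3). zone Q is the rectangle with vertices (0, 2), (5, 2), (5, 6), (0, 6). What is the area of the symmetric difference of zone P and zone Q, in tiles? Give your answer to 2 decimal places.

25.00

|zone P∩zone Q|: x∈[0,5], y∈[2,3] → 5·1 = 5.
|zone P △ zone Q| = |zone P| + |zone Q| − 2·|zone P∩zone Q| = 15 + 20 − 10 = 25.00.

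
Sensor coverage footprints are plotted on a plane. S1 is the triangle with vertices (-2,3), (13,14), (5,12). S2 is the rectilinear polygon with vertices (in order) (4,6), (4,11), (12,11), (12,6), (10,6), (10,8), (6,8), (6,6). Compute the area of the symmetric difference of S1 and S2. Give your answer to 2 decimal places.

|S1| = 29, |S2| = 32, |S1∩S2| = 8.8046.
|S1 △ S2| = |S1| + |S2| − 2·|S1∩S2| = 29 + 32 − 17.6092 = 43.39.

43.39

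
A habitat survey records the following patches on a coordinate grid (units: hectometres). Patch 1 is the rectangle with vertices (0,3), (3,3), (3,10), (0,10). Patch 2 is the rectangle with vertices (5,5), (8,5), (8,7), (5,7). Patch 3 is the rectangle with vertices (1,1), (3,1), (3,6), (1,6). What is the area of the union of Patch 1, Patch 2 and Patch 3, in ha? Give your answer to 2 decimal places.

By inclusion–exclusion:
Individual areas: |Patch 1| = 21, |Patch 2| = 6, |Patch 3| = 10.
|Patch 1∩Patch 2| = 0 (no overlap).
|Patch 1∩Patch 3|: x∈[1,3], y∈[3,6] → 2·3 = 6.
|Patch 2∩Patch 3| = 0 (no overlap).
|Patch 1∩Patch 2∩Patch 3| = 0.
|Patch 1 ∪ Patch 2 ∪ Patch 3| = 37 − 6 + 0 = 31.00.

31.00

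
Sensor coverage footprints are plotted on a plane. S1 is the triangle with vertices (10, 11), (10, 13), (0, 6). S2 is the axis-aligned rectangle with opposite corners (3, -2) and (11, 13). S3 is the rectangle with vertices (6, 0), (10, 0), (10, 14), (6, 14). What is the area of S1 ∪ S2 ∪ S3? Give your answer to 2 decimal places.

By inclusion–exclusion:
Individual areas: |S1| = 10, |S2| = 120, |S3| = 56.
|S1∩S2| = 9.1.
|S1∩S3| = 6.4.
|S2∩S3|: x∈[6,10], y∈[0,13] → 4·13 = 52.
|S1∩S2∩S3| = 6.4.
|S1 ∪ S2 ∪ S3| = 186 − 67.5 + 6.4 = 124.90.

124.90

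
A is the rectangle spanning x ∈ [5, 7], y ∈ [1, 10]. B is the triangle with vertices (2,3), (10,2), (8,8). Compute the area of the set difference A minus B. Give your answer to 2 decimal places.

|A| = 18, |A∩B| = 7.6667.
|A ∖ B| = |A| − |A∩B| = 18 − 7.6667 = 10.33.

10.33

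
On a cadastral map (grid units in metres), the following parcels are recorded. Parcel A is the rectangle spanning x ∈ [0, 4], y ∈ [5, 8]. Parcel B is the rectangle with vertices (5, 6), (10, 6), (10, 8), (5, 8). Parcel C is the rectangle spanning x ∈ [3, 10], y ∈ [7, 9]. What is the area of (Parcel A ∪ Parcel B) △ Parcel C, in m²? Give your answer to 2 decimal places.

|Parcel A ∪ Parcel B| = 22.
|(Parcel A ∪ Parcel B) ∩ Parcel C| = 6.
|(Parcel A ∪ Parcel B) △ Parcel C| = 22 + 14 − 12 = 24.00.

24.00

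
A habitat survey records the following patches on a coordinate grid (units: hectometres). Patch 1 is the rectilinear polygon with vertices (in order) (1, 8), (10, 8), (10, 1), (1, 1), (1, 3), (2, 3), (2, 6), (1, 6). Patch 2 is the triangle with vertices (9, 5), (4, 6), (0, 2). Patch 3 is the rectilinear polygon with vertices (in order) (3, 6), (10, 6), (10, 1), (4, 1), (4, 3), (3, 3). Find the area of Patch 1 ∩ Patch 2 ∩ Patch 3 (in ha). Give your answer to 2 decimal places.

9.00

The intersection is the polygon with vertices (4,6), (9,5), (3,3), (3,5).
By the shoelace formula its area is 9.00.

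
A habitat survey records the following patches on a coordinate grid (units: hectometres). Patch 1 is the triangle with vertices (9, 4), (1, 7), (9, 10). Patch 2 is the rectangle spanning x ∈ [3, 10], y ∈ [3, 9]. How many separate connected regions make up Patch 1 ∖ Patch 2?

2

Patch 1 ∖ Patch 2 splits into 2 disjoint pieces (area 1.5, area 1.3333).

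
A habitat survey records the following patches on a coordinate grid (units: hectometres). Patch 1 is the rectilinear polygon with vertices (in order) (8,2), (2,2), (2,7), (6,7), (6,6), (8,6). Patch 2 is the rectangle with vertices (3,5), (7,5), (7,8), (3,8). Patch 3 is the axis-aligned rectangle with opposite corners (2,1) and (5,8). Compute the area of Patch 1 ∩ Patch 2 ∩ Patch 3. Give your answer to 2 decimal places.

The intersection is the polygon with vertices (3,5), (3,7), (5,7), (5,5).
By the shoelace formula its area is 4.00.

4.00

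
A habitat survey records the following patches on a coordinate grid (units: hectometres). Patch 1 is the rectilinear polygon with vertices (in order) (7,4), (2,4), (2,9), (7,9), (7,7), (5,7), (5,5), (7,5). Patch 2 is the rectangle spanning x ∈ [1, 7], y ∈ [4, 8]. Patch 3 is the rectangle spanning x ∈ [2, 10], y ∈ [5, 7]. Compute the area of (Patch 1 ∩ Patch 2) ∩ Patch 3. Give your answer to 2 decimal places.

6.00

|Patch 1 ∩ Patch 2| = 16.
|(Patch 1 ∩ Patch 2) ∩ Patch 3| = 6.00.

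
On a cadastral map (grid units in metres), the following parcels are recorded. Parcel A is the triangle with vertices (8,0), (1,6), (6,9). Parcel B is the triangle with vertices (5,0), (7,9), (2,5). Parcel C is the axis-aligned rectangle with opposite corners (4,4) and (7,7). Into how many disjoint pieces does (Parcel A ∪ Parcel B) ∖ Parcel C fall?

(Parcel A ∪ Parcel B) ∖ Parcel C is a single connected region.

1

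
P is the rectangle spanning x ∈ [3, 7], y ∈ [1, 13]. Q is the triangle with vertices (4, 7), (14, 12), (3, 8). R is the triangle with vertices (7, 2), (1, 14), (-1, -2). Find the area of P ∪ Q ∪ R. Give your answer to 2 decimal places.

92.34

By inclusion–exclusion:
Individual areas: |P| = 48, |Q| = 7.5, |R| = 60.
|P∩Q| = 4.1591.
|P∩R| = 19.
|Q∩R| = 0.8538.
|P∩Q∩R| = 0.8538.
|P ∪ Q ∪ R| = 115.5 − 24.0129 + 0.8538 = 92.34.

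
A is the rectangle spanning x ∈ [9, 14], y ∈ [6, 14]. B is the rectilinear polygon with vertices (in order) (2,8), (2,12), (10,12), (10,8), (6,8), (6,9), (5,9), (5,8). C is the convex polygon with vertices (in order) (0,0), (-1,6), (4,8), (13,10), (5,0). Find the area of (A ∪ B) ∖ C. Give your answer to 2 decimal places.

|A ∪ B| = 67.
|(A ∪ B) ∩ C| = 10.2667.
|(A ∪ B) ∖ C| = 67 − 10.2667 = 56.73.

56.73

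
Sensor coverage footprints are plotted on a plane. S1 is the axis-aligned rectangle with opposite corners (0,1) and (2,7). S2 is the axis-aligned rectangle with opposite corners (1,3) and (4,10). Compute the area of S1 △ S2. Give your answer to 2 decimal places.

|S1∩S2|: x∈[1,2], y∈[3,7] → 1·4 = 4.
|S1 △ S2| = |S1| + |S2| − 2·|S1∩S2| = 12 + 21 − 8 = 25.00.

25.00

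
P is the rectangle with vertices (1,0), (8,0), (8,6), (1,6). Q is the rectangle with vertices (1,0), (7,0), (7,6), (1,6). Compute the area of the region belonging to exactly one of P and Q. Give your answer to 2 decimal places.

|P∩Q|: x∈[1,7], y∈[0,6] → 6·6 = 36.
|P △ Q| = |P| + |Q| − 2·|P∩Q| = 42 + 36 − 72 = 6.00.

6.00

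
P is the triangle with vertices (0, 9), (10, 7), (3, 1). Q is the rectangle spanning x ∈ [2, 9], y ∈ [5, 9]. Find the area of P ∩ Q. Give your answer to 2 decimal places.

The intersection is the polygon with vertices (9,7.2), (9,6.143), (7.667,5), (2,5), (2,8.6).
By the shoelace formula its area is 19.54.

19.54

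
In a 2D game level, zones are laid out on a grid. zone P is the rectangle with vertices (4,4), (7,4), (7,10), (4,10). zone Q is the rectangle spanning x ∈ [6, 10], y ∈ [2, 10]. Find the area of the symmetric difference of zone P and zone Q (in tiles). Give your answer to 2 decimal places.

|zone P∩zone Q|: x∈[6,7], y∈[4,10] → 1·6 = 6.
|zone P △ zone Q| = |zone P| + |zone Q| − 2·|zone P∩zone Q| = 18 + 32 − 12 = 38.00.

38.00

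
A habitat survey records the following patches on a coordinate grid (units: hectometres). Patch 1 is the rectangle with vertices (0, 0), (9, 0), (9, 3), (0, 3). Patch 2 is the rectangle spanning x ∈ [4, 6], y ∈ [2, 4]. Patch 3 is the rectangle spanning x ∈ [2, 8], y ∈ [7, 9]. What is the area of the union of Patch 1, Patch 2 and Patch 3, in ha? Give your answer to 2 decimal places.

By inclusion–exclusion:
Individual areas: |Patch 1| = 27, |Patch 2| = 4, |Patch 3| = 12.
|Patch 1∩Patch 2|: x∈[4,6], y∈[2,3] → 2·1 = 2.
|Patch 1∩Patch 3| = 0 (no overlap).
|Patch 2∩Patch 3| = 0 (no overlap).
|Patch 1∩Patch 2∩Patch 3| = 0.
|Patch 1 ∪ Patch 2 ∪ Patch 3| = 43 − 2 + 0 = 41.00.

41.00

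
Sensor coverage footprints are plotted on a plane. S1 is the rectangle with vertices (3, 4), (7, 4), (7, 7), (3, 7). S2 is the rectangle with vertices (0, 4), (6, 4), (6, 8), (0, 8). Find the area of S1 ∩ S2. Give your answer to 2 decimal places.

|S1∩S2|: x∈[3,6], y∈[4,7] → 3·3 = 9.

9.00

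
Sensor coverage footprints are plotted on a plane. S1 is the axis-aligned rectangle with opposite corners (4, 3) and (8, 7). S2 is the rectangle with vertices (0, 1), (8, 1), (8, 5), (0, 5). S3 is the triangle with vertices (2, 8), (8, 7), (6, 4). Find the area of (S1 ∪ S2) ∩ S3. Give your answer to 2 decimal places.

7.00

The region (S1 ∪ S2) ∩ S3 is the polygon with vertices (4,7), (8,7), (6,4), (4,6).
By the shoelace formula its area is 7.00.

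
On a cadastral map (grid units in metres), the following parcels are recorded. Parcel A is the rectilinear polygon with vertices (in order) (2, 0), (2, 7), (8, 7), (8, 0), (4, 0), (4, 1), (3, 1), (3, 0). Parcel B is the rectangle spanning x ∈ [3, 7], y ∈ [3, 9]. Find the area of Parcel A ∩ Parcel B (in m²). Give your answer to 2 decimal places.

The intersection is the polygon with vertices (7,7), (7,3), (3,3), (3,7).
By the shoelace formula its area is 16.00.

16.00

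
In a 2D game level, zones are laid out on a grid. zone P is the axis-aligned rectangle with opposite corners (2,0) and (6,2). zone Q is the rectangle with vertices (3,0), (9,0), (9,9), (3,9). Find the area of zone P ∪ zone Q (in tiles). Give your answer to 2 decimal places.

56.00

By inclusion–exclusion:
Individual areas: |zone P| = 8, |zone Q| = 54.
|zone P∩zone Q|: x∈[3,6], y∈[0,2] → 3·2 = 6.
|zone P ∪ zone Q| = 62 − 6 = 56.00.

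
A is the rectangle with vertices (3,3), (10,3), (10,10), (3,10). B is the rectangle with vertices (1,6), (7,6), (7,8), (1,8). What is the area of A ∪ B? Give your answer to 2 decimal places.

53.00

By inclusion–exclusion:
Individual areas: |A| = 49, |B| = 12.
|A∩B|: x∈[3,7], y∈[6,8] → 4·2 = 8.
|A ∪ B| = 61 − 8 = 53.00.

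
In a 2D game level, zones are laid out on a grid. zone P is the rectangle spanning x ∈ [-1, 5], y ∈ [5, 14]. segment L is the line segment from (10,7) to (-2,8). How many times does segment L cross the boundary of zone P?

The segment meets the boundary at (-1,7.917), (5,7.417).

2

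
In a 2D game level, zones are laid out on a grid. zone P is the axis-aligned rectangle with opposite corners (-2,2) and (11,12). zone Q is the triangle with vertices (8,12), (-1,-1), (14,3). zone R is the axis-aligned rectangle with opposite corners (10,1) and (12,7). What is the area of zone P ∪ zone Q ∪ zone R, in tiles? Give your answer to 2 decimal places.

By inclusion–exclusion:
Individual areas: |zone P| = 130, |zone Q| = 79.5, |zone R| = 12.
|zone P∩zone Q| = 57.7904.
|zone P∩zone R|: x∈[10,11], y∈[2,7] → 1·5 = 5.
|zone Q∩zone R| = 9.2667.
|zone P∩zone Q∩zone R| = 4.925.
|zone P ∪ zone Q ∪ zone R| = 221.5 − 72.0571 + 4.925 = 154.37.

154.37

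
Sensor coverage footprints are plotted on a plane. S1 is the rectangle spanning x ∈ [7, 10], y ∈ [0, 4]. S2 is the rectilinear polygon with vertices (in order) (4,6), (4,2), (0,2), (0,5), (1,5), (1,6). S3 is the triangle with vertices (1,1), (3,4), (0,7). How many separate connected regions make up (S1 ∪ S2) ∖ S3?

(S1 ∪ S2) ∖ S3 splits into 3 disjoint pieces (area 12, area 7.3333, area 1.75).

3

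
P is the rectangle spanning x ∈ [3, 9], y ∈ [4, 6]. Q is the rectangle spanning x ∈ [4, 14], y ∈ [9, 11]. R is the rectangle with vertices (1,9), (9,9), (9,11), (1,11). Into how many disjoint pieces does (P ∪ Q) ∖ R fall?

2

(P ∪ Q) ∖ R splits into 2 disjoint pieces (area 12, area 10).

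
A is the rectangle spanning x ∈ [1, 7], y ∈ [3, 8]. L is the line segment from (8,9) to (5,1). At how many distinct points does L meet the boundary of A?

2

The segment meets the boundary at (7,6.333), (5.75,3).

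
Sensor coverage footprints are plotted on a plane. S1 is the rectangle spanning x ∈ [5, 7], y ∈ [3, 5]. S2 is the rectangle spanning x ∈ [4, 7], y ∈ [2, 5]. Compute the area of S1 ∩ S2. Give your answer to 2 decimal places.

|S1∩S2|: x∈[5,7], y∈[3,5] → 2·2 = 4.

4.00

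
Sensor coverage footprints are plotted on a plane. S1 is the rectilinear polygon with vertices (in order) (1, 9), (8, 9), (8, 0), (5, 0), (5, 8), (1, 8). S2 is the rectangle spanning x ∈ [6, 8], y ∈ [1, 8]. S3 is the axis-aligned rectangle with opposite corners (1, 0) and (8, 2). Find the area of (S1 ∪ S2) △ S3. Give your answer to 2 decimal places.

33.00

|S1 ∪ S2| = 31.
|(S1 ∪ S2) ∩ S3| = 6.
|(S1 ∪ S2) △ S3| = 31 + 14 − 12 = 33.00.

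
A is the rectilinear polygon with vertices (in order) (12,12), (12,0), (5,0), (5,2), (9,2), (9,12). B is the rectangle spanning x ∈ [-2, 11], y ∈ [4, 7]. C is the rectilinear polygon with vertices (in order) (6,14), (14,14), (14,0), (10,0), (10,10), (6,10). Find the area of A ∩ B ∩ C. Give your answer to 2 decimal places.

3.00

The intersection is the polygon with vertices (11,7), (11,4), (10,4), (10,7).
By the shoelace formula its area is 3.00.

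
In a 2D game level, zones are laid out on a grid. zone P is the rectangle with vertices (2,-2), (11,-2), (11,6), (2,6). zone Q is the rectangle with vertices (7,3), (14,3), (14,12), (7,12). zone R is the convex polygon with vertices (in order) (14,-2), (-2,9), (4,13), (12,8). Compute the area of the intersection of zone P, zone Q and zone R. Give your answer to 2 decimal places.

The intersection is the polygon with vertices (11,3), (7,3), (7,6), (11,6).
By the shoelace formula its area is 12.00.

12.00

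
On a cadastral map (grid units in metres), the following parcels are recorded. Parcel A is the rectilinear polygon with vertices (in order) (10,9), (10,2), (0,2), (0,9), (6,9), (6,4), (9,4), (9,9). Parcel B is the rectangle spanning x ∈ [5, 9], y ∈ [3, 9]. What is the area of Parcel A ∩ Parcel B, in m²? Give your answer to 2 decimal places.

9.00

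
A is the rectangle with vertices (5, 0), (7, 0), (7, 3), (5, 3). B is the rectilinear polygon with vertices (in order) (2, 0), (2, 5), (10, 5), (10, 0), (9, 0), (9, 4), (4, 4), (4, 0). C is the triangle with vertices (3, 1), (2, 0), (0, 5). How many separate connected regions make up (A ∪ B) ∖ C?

2

(A ∪ B) ∖ C splits into 2 disjoint pieces (area 6, area 18.8333).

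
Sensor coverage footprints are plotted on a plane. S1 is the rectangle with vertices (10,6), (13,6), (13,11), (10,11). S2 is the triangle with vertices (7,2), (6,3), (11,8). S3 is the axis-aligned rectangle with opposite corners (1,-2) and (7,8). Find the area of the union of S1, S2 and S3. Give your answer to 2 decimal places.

78.75

By inclusion–exclusion:
Individual areas: |S1| = 15, |S2| = 5, |S3| = 60.
|S1∩S2| = 0.25.
|S1∩S3| = 0 (no overlap).
|S2∩S3| = 1.
|S1∩S2∩S3| = 0.
|S1 ∪ S2 ∪ S3| = 80 − 1.25 + 0 = 78.75.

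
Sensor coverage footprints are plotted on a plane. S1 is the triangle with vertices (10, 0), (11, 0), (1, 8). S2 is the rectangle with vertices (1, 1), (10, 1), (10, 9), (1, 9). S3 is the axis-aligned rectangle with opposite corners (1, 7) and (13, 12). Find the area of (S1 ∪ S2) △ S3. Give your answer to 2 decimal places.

|S1 ∪ S2| = 72.9375.
|(S1 ∪ S2) ∩ S3| = 18.
|(S1 ∪ S2) △ S3| = 72.9375 + 60 − 36 = 96.94.

96.94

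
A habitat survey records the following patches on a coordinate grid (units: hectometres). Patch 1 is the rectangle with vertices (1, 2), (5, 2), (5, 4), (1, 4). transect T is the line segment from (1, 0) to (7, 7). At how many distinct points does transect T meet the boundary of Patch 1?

The segment meets the boundary at (4.429,4), (2.714,2).

2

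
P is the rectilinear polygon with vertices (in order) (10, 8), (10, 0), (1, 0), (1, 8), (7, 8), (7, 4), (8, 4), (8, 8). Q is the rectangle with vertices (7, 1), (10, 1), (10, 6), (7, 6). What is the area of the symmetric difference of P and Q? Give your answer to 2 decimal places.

|P| = 68, |Q| = 15, |P∩Q| = 13.
|P △ Q| = |P| + |Q| − 2·|P∩Q| = 68 + 15 − 26 = 57.00.

57.00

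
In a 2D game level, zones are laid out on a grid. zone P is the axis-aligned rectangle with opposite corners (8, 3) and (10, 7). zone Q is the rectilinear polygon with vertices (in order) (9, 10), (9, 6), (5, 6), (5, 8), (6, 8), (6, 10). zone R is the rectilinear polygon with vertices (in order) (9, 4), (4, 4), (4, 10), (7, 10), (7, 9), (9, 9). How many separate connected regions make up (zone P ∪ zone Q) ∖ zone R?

2

(zone P ∪ zone Q) ∖ zone R splits into 2 disjoint pieces (area 5, area 2).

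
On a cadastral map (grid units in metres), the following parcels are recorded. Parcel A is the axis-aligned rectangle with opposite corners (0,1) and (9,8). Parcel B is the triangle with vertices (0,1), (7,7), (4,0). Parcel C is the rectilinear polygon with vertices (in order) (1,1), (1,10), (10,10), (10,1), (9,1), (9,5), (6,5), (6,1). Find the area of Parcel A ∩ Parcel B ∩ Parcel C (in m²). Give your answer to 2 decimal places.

The intersection is the polygon with vertices (7,7), (6.143,5), (6,5), (6,4.667), (4.429,1), (1,1), (1,1.857).
By the shoelace formula its area is 12.83.

12.83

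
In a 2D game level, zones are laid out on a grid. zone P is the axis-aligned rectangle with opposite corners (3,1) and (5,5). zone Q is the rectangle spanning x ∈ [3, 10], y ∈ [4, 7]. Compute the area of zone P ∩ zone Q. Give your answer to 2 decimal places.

|zone P∩zone Q|: x∈[3,5], y∈[4,5] → 2·1 = 2.

2.00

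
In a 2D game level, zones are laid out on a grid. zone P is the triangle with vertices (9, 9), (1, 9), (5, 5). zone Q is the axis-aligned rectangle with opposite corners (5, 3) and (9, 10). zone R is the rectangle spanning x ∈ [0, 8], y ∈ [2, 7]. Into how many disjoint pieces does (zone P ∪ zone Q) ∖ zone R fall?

(zone P ∪ zone Q) ∖ zone R is a single connected region.

1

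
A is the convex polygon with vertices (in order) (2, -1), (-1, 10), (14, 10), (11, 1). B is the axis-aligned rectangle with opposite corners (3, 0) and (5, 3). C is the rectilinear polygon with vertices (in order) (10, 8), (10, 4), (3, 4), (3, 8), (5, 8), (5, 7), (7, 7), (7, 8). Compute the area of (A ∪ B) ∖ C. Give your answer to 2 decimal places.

|A ∪ B| = 120.
|(A ∪ B) ∩ C| = 26.
|(A ∪ B) ∖ C| = 120 − 26 = 94.00.

94.00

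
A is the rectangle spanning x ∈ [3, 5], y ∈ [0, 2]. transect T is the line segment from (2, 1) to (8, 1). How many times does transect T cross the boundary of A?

The segment meets the boundary at (5,1), (3,1).

2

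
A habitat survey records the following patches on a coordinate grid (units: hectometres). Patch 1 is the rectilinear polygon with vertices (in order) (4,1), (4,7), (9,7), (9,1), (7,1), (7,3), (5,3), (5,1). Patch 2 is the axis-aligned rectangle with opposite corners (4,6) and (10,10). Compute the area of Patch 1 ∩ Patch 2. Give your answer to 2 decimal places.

The intersection is the polygon with vertices (4,7), (9,7), (9,6), (4,6).
By the shoelace formula its area is 5.00.

5.00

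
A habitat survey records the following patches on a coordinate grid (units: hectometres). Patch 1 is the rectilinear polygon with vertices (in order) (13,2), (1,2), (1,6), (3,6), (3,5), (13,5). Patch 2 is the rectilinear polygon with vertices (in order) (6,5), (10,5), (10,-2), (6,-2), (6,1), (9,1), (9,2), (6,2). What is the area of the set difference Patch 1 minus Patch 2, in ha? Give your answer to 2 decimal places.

|Patch 1| = 38, |Patch 1∩Patch 2| = 12.
|Patch 1 ∖ Patch 2| = |Patch 1| − |Patch 1∩Patch 2| = 38 − 12 = 26.00.

26.00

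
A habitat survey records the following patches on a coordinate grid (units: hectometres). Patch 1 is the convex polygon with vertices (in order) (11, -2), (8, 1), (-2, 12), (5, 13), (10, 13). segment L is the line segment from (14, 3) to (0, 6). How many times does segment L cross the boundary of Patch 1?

2

The segment meets the boundary at (4.29,5.081), (10.618,3.725).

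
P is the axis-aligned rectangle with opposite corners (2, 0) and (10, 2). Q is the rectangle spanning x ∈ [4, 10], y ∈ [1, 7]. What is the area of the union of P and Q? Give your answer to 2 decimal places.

By inclusion–exclusion:
Individual areas: |P| = 16, |Q| = 36.
|P∩Q|: x∈[4,10], y∈[1,2] → 6·1 = 6.
|P ∪ Q| = 52 − 6 = 46.00.

46.00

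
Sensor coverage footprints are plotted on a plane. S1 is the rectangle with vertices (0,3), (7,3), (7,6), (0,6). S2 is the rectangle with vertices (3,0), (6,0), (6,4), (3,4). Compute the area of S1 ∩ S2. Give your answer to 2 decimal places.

|S1∩S2|: x∈[3,6], y∈[3,4] → 3·1 = 3.

3.00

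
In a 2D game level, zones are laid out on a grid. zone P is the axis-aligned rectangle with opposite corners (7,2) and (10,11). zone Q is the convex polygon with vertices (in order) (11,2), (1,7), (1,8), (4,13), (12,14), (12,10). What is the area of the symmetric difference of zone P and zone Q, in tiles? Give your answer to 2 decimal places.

69.00

|zone P| = 27, |zone Q| = 88.5, |zone P∩zone Q| = 23.25.
|zone P △ zone Q| = |zone P| + |zone Q| − 2·|zone P∩zone Q| = 27 + 88.5 − 46.5 = 69.00.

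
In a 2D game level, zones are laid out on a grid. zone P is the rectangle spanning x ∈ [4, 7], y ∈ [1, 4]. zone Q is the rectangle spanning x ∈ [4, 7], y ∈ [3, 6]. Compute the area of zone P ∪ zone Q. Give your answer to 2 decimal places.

By inclusion–exclusion:
Individual areas: |zone P| = 9, |zone Q| = 9.
|zone P∩zone Q|: x∈[4,7], y∈[3,4] → 3·1 = 3.
|zone P ∪ zone Q| = 18 − 3 = 15.00.

15.00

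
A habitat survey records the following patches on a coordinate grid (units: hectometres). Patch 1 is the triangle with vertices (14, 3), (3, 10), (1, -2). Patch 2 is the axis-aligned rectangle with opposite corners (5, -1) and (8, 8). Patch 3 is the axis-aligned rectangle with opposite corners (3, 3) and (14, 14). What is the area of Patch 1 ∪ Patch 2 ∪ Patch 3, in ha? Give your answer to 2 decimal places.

158.85

By inclusion–exclusion:
Individual areas: |Patch 1| = 73, |Patch 2| = 27, |Patch 3| = 121.
|Patch 1∩Patch 2| = 22.5564.
|Patch 1∩Patch 3| = 38.5.
|Patch 2∩Patch 3|: x∈[5,8], y∈[3,8] → 3·5 = 15.
|Patch 1∩Patch 2∩Patch 3| = 13.9026.
|Patch 1 ∪ Patch 2 ∪ Patch 3| = 221 − 76.0564 + 13.9026 = 158.85.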